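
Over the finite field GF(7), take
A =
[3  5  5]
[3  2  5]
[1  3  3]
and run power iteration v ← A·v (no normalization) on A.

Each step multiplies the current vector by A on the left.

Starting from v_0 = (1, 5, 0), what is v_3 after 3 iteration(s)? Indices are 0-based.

v_3 = (0, 4, 3)

v_0 = (1, 5, 0).
v_1 = A·v_0 = (0, 6, 2).
v_2 = A·v_1 = (5, 1, 3).
v_3 = A·v_2 = (0, 4, 3).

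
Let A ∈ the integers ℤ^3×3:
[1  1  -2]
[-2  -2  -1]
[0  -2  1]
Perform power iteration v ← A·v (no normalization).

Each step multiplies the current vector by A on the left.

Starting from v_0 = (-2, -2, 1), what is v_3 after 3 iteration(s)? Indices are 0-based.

v_0 = (-2, -2, 1).
v_1 = A·v_0 = (-6, 7, 5).
v_2 = A·v_1 = (-9, -7, -9).
v_3 = A·v_2 = (2, 41, 5).

v_3 = (2, 41, 5)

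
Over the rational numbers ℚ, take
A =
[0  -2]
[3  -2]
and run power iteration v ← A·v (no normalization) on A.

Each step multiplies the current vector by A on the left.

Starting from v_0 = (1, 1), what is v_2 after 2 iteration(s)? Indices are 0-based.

v_0 = (1, 1).
v_1 = A·v_0 = (-2, 1).
v_2 = A·v_1 = (-2, -8).

v_2 = (-2, -8)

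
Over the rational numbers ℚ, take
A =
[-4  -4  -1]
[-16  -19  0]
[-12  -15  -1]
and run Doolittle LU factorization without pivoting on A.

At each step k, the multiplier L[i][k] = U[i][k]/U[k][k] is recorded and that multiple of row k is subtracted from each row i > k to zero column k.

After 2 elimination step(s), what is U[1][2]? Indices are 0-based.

[col 0] pivot -4
  R1 -= 4*R0 → (0, -3, 4)  (L[1][0] := 4)
  R2 -= 3*R0 → (0, -3, 2)  (L[2][0] := 3)
[col 1] pivot -3
  R2 -= 1*R1 → (0, 0, -2)  (L[2][1] := 1)

U[1][2] = 4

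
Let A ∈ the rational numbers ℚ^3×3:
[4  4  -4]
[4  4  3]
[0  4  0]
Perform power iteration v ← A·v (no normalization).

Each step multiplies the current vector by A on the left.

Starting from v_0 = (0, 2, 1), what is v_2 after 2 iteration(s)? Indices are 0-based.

v_2 = (28, 84, 44)

v_0 = (0, 2, 1).
v_1 = A·v_0 = (4, 11, 8).
v_2 = A·v_1 = (28, 84, 44).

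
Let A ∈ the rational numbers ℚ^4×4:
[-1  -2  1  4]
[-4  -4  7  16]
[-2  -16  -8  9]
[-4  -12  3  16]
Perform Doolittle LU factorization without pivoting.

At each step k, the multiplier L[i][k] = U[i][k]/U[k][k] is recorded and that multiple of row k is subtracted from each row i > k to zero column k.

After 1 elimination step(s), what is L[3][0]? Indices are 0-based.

Step 1: pivot at (0,0) is -1.
  row1 ← row1 − (4)·row0  ⇒  L[1][0]=4, U row1=(0, 4, 3, 0)
  row2 ← row2 − (2)·row0  ⇒  L[2][0]=2, U row2=(0, -12, -10, 1)
  row3 ← row3 − (4)·row0  ⇒  L[3][0]=4, U row3=(0, -4, -1, 0)

L[3][0] = 4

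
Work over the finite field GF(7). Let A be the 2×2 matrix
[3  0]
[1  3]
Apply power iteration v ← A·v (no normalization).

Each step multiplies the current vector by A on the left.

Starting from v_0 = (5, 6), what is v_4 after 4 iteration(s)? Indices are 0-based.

v_4 = (6, 4)

v_0 = (5, 6).
v_1 = A·v_0 = (1, 2).
v_2 = A·v_1 = (3, 0).
v_3 = A·v_2 = (2, 3).
v_4 = A·v_3 = (6, 4).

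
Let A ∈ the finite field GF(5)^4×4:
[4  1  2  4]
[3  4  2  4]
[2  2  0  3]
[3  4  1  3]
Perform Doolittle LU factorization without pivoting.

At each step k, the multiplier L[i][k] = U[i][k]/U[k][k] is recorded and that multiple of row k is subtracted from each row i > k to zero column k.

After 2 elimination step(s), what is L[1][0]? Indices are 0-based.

Step 1: pivot at (0,0) is 4.
  row1 ← row1 − (2)·row0  ⇒  L[1][0]=2, U row1=(0, 2, 3, 1)
  row2 ← row2 − (3)·row0  ⇒  L[2][0]=3, U row2=(0, 4, 4, 1)
  row3 ← row3 − (2)·row0  ⇒  L[3][0]=2, U row3=(0, 2, 2, 0)
Step 2: pivot at (1,1) is 2.
  row2 ← row2 − (2)·row1  ⇒  L[2][1]=2, U row2=(0, 0, 3, 4)
  row3 ← row3 − (1)·row1  ⇒  L[3][1]=1, U row3=(0, 0, 4, 4)

L[1][0] = 2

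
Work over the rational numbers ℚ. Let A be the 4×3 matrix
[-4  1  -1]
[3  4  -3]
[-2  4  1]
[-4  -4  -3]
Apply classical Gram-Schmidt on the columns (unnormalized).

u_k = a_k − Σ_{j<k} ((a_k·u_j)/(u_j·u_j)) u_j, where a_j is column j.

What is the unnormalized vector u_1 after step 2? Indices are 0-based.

Step 1: u_0 = a_0 = (-4, 3, -2, -4).
Step 2: u_1 = a_1 − (16/45)·u_0 = (109/45, 44/15, 212/45, -116/45).

u_1 = (109/45, 44/15, 212/45, -116/45)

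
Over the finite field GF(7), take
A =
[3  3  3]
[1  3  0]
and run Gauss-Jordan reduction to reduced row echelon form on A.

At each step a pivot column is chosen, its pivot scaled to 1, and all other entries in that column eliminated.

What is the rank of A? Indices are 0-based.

rank = 2

[1] R0 /= 3  ⇒  (1, 1, 1)
     R1 -= 1·R0  ⇒  (0, 2, 6)
[2] R1 /= 2  ⇒  (0, 1, 3)
     R0 -= 1·R1  ⇒  (1, 0, 5)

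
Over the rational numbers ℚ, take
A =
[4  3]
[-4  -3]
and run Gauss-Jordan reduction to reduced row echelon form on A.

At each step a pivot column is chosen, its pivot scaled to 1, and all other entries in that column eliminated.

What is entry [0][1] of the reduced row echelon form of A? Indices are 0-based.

M[0][1] = 3/4

step 1: normalize row 0 (÷4) = (1, 3/4)
  row 1: subtract -4×row0 = (0, 0)
skip col 1 (zero from row 1)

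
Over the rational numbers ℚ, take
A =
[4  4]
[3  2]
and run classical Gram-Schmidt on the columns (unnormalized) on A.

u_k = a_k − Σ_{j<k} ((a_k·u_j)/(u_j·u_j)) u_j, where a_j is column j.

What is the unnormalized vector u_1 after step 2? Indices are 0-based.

Step 1: u_0 = a_0 = (4, 3).
Step 2: u_1 = a_1 − (22/25)·u_0 = (12/25, -16/25).

u_1 = (12/25, -16/25)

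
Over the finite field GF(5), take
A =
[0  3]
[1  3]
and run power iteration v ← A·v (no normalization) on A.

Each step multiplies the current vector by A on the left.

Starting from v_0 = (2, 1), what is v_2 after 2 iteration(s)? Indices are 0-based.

v_2 = (0, 3)

v_0 = (2, 1).
v_1 = A·v_0 = (3, 0).
v_2 = A·v_1 = (0, 3).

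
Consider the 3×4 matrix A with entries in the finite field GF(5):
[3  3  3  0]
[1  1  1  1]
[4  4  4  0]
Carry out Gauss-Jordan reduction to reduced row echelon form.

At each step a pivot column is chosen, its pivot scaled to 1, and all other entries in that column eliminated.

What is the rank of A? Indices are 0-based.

[1] R0 /= 3  ⇒  (1, 1, 1, 0)
     R1 -= 1·R0  ⇒  (0, 0, 0, 1)
     R2 -= 4·R0  ⇒  (0, 0, 0, 0)
column 1 empty below row 1
column 2 empty below row 1
[2] R1 /= 1  ⇒  (0, 0, 0, 1)

rank = 2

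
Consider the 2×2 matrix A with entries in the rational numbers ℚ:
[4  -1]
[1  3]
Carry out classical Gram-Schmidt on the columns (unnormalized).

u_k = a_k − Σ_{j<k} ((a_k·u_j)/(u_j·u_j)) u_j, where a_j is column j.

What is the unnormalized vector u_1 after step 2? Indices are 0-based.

u_1 = (-13/17, 52/17)

Step 1: u_0 = a_0 = (4, 1).
Step 2: u_1 = a_1 − (-1/17)·u_0 = (-13/17, 52/17).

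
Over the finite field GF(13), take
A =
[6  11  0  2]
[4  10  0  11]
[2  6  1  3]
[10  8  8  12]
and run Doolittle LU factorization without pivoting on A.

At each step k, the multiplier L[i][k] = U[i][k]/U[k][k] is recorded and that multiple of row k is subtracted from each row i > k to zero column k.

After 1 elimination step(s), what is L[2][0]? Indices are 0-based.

k=0: U[0][0]=6
  eliminate (1,0): mult=5, new row 1: (0, 7, 0, 1); set L[1][0]=5
  eliminate (2,0): mult=9, new row 2: (0, 11, 1, 11); set L[2][0]=9
  eliminate (3,0): mult=6, new row 3: (0, 7, 8, 0); set L[3][0]=6

L[2][0] = 9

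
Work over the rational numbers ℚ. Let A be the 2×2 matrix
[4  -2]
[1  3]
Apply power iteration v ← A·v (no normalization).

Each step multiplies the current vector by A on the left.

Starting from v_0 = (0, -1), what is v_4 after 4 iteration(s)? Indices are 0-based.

v_0 = (0, -1).
v_1 = A·v_0 = (2, -3).
v_2 = A·v_1 = (14, -7).
v_3 = A·v_2 = (70, -7).
v_4 = A·v_3 = (294, 49).

v_4 = (294, 49)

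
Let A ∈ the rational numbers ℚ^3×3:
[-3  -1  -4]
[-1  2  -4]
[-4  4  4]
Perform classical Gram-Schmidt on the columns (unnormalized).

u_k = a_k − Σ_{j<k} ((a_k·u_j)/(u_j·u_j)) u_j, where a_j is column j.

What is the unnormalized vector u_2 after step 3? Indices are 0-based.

u_2 = (-144/107, -576/107, 252/107)

Step 1: u_0 = a_0 = (-3, -1, -4).
Step 2: u_1 = a_1 − (-15/26)·u_0 = (-71/26, 37/26, 22/13).
Step 3: u_2 = a_2 − (0)·u_0 − (104/107)·u_1 = (-144/107, -576/107, 252/107).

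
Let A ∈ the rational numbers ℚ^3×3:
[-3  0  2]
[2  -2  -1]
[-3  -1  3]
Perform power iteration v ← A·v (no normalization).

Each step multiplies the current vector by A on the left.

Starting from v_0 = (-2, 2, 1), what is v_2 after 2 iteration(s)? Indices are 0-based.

v_0 = (-2, 2, 1).
v_1 = A·v_0 = (8, -9, 7).
v_2 = A·v_1 = (-10, 27, 6).

v_2 = (-10, 27, 6)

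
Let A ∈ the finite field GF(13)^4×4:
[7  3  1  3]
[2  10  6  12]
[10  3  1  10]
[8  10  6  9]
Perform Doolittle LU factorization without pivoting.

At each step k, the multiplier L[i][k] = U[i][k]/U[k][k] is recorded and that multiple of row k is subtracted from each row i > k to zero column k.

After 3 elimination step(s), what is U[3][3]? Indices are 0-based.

U[3][3] = 9

[col 0] pivot 7
  R1 -= 4*R0 → (0, 11, 2, 0)  (L[1][0] := 4)
  R2 -= 7*R0 → (0, 8, 7, 2)  (L[2][0] := 7)
  R3 -= 3*R0 → (0, 1, 3, 0)  (L[3][0] := 3)
[col 1] pivot 11
  R2 -= 9*R1 → (0, 0, 2, 2)  (L[2][1] := 9)
  R3 -= 6*R1 → (0, 0, 4, 0)  (L[3][1] := 6)
[col 2] pivot 2
  R3 -= 2*R2 → (0, 0, 0, 9)  (L[3][2] := 2)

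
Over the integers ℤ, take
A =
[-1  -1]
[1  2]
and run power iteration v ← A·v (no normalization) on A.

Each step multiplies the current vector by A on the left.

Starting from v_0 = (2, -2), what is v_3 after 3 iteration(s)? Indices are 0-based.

v_0 = (2, -2).
v_1 = A·v_0 = (0, -2).
v_2 = A·v_1 = (2, -4).
v_3 = A·v_2 = (2, -6).

v_3 = (2, -6)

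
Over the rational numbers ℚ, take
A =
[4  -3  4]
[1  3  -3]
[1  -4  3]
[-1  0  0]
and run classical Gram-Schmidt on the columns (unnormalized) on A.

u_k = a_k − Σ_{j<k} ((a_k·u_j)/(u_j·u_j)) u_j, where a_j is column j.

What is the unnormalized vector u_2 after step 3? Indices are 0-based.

u_2 = (191/477, -289/477, -40/53, 115/477)

Step 1: u_0 = a_0 = (4, 1, 1, -1).
Step 2: u_1 = a_1 − (-13/19)·u_0 = (-5/19, 70/19, -63/19, -13/19).
Step 3: u_2 = a_2 − (16/19)·u_0 − (-419/477)·u_1 = (191/477, -289/477, -40/53, 115/477).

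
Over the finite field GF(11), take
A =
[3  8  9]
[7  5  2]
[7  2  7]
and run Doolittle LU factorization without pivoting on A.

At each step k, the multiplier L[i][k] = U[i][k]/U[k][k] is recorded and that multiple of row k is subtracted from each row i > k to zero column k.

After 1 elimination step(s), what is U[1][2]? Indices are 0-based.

U[1][2] = 3

Step 1: pivot at (0,0) is 3.
  row1 ← row1 − (6)·row0  ⇒  L[1][0]=6, U row1=(0, 1, 3)
  row2 ← row2 − (6)·row0  ⇒  L[2][0]=6, U row2=(0, 9, 8)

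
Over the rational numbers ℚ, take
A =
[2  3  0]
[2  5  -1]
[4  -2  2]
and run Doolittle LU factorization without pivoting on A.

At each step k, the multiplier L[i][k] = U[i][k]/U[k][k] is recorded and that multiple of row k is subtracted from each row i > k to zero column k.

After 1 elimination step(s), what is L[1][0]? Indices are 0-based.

L[1][0] = 1

[col 0] pivot 2
  R1 -= 1*R0 → (0, 2, -1)  (L[1][0] := 1)
  R2 -= 2*R0 → (0, -8, 2)  (L[2][0] := 2)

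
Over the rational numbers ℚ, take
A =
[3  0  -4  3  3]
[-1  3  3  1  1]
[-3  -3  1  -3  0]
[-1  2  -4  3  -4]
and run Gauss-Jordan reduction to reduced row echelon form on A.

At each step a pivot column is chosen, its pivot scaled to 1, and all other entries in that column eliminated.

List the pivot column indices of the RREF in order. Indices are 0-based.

pivot columns: 0, 1, 2, 3

step 1: normalize row 0 (÷3) = (1, 0, -4/3, 1, 1)
  row 1: subtract -1×row0 = (0, 3, 5/3, 2, 2)
  row 2: subtract -3×row0 = (0, -3, -3, 0, 3)
  row 3: subtract -1×row0 = (0, 2, -16/3, 4, -3)
step 2: normalize row 1 (÷3) = (0, 1, 5/9, 2/3, 2/3)
  row 2: subtract -3×row1 = (0, 0, -4/3, 2, 5)
  row 3: subtract 2×row1 = (0, 0, -58/9, 8/3, -13/3)
step 3: normalize row 2 (÷-4/3) = (0, 0, 1, -3/2, -15/4)
  row 0: subtract -4/3×row2 = (1, 0, 0, -1, -4)
  row 1: subtract 5/9×row2 = (0, 1, 0, 3/2, 11/4)
  row 3: subtract -58/9×row2 = (0, 0, 0, -7, -57/2)
step 4: normalize row 3 (÷-7) = (0, 0, 0, 1, 57/14)
  row 0: subtract -1×row3 = (1, 0, 0, 0, 1/14)
  row 1: subtract 3/2×row3 = (0, 1, 0, 0, -47/14)
  row 2: subtract -3/2×row3 = (0, 0, 1, 0, 33/14)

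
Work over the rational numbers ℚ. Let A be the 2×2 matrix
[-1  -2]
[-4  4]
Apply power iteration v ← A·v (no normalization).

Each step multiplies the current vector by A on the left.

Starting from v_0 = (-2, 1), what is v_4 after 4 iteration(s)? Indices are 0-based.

v_0 = (-2, 1).
v_1 = A·v_0 = (0, 12).
v_2 = A·v_1 = (-24, 48).
v_3 = A·v_2 = (-72, 288).
v_4 = A·v_3 = (-504, 1440).

v_4 = (-504, 1440)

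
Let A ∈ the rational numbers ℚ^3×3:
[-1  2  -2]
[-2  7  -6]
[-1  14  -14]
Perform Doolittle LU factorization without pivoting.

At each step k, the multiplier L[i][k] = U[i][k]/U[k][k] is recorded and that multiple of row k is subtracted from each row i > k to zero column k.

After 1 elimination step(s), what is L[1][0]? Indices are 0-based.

L[1][0] = 2

[col 0] pivot -1
  R1 -= 2*R0 → (0, 3, -2)  (L[1][0] := 2)
  R2 -= 1*R0 → (0, 12, -12)  (L[2][0] := 1)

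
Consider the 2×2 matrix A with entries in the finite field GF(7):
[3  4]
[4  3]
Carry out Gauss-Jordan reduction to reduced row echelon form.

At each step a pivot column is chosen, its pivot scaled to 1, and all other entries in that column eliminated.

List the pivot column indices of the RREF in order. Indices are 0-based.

pivot columns: 0

step 1: normalize row 0 (÷3) = (1, 6)
  row 1: subtract 4×row0 = (0, 0)
skip col 1 (zero from row 1)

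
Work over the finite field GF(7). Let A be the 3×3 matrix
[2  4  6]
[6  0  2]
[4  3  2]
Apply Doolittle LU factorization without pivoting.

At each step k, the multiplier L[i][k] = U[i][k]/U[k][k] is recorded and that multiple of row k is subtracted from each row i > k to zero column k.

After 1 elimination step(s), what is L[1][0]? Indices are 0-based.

Step 1: pivot at (0,0) is 2.
  row1 ← row1 − (3)·row0  ⇒  L[1][0]=3, U row1=(0, 2, 5)
  row2 ← row2 − (2)·row0  ⇒  L[2][0]=2, U row2=(0, 2, 4)

L[1][0] = 3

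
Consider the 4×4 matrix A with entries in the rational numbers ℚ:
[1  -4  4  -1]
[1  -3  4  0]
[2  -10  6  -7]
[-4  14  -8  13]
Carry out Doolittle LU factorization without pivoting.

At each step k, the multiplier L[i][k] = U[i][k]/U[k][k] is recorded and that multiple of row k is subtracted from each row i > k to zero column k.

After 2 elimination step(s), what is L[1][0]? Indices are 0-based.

k=0: U[0][0]=1
  eliminate (1,0): mult=1, new row 1: (0, 1, 0, 1); set L[1][0]=1
  eliminate (2,0): mult=2, new row 2: (0, -2, -2, -5); set L[2][0]=2
  eliminate (3,0): mult=-4, new row 3: (0, -2, 8, 9); set L[3][0]=-4
k=1: U[1][1]=1
  eliminate (2,1): mult=-2, new row 2: (0, 0, -2, -3); set L[2][1]=-2
  eliminate (3,1): mult=-2, new row 3: (0, 0, 8, 11); set L[3][1]=-2

L[1][0] = 1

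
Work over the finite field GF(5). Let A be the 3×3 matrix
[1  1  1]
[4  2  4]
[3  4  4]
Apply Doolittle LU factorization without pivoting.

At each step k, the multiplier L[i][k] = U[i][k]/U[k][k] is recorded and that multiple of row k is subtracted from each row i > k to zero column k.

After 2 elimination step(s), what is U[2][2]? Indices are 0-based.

Step 1: pivot at (0,0) is 1.
  row1 ← row1 − (4)·row0  ⇒  L[1][0]=4, U row1=(0, 3, 0)
  row2 ← row2 − (3)·row0  ⇒  L[2][0]=3, U row2=(0, 1, 1)
Step 2: pivot at (1,1) is 3.
  row2 ← row2 − (2)·row1  ⇒  L[2][1]=2, U row2=(0, 0, 1)

U[2][2] = 1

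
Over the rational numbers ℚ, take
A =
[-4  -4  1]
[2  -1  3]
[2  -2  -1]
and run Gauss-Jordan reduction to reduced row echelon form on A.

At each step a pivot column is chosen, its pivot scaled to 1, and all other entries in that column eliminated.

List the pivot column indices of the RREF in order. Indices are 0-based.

pivot columns: 0, 1, 2

pivot(0,0)=-4: scale R0 → (1, 1, -1/4)
  clear (1,0): R1 −= (2)R0 → (0, -3, 7/2)
  clear (2,0): R2 −= (2)R0 → (0, -4, -1/2)
pivot(1,1)=-3: scale R1 → (0, 1, -7/6)
  clear (0,1): R0 −= (1)R1 → (1, 0, 11/12)
  clear (2,1): R2 −= (-4)R1 → (0, 0, -31/6)
pivot(2,2)=-31/6: scale R2 → (0, 0, 1)
  clear (0,2): R0 −= (11/12)R2 → (1, 0, 0)
  clear (1,2): R1 −= (-7/6)R2 → (0, 1, 0)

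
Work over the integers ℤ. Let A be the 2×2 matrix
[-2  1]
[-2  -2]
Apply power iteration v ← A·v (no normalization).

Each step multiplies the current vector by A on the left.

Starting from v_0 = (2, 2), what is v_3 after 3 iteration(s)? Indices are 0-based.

v_0 = (2, 2).
v_1 = A·v_0 = (-2, -8).
v_2 = A·v_1 = (-4, 20).
v_3 = A·v_2 = (28, -32).

v_3 = (28, -32)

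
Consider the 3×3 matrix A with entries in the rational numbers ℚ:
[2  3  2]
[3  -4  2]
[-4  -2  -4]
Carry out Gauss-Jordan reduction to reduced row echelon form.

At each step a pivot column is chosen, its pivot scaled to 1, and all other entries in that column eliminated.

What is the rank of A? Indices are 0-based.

rank = 3

[1] R0 /= 2  ⇒  (1, 3/2, 1)
     R1 -= 3·R0  ⇒  (0, -17/2, -1)
     R2 -= -4·R0  ⇒  (0, 4, 0)
[2] R1 /= -17/2  ⇒  (0, 1, 2/17)
     R0 -= 3/2·R1  ⇒  (1, 0, 14/17)
     R2 -= 4·R1  ⇒  (0, 0, -8/17)
[3] R2 /= -8/17  ⇒  (0, 0, 1)
     R0 -= 14/17·R2  ⇒  (1, 0, 0)
     R1 -= 2/17·R2  ⇒  (0, 1, 0)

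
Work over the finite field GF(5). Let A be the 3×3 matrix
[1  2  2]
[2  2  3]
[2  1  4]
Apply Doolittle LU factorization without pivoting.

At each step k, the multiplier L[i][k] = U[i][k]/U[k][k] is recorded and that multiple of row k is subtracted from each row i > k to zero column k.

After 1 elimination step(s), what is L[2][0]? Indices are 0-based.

L[2][0] = 2

k=0: U[0][0]=1
  eliminate (1,0): mult=2, new row 1: (0, 3, 4); set L[1][0]=2
  eliminate (2,0): mult=2, new row 2: (0, 2, 0); set L[2][0]=2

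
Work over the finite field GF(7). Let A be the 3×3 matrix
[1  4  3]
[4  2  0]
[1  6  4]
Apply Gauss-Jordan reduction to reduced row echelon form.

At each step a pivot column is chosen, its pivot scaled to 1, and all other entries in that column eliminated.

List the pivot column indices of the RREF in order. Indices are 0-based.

pivot columns: 0, 1, 2

[1] R0 /= 1  ⇒  (1, 4, 3)
     R1 -= 4·R0  ⇒  (0, 0, 2)
     R2 -= 1·R0  ⇒  (0, 2, 1)
[2] R1 <-> R2
[2] R1 /= 2  ⇒  (0, 1, 4)
     R0 -= 4·R1  ⇒  (1, 0, 1)
[3] R2 /= 2  ⇒  (0, 0, 1)
     R0 -= 1·R2  ⇒  (1, 0, 0)
     R1 -= 4·R2  ⇒  (0, 1, 0)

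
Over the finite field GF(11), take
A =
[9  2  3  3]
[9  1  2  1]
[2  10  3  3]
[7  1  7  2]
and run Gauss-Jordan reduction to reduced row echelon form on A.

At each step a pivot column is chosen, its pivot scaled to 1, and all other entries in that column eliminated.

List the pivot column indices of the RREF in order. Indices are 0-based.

pivot(0,0)=9: scale R0 → (1, 10, 4, 4)
  clear (1,0): R1 −= (9)R0 → (0, 10, 10, 9)
  clear (2,0): R2 −= (2)R0 → (0, 1, 6, 6)
  clear (3,0): R3 −= (7)R0 → (0, 8, 1, 7)
pivot(1,1)=10: scale R1 → (0, 1, 1, 2)
  clear (0,1): R0 −= (10)R1 → (1, 0, 5, 6)
  clear (2,1): R2 −= (1)R1 → (0, 0, 5, 4)
  clear (3,1): R3 −= (8)R1 → (0, 0, 4, 2)
pivot(2,2)=5: scale R2 → (0, 0, 1, 3)
  clear (0,2): R0 −= (5)R2 → (1, 0, 0, 2)
  clear (1,2): R1 −= (1)R2 → (0, 1, 0, 10)
  clear (3,2): R3 −= (4)R2 → (0, 0, 0, 1)
pivot(3,3)=1: scale R3 → (0, 0, 0, 1)
  clear (0,3): R0 −= (2)R3 → (1, 0, 0, 0)
  clear (1,3): R1 −= (10)R3 → (0, 1, 0, 0)
  clear (2,3): R2 −= (3)R3 → (0, 0, 1, 0)

pivot columns: 0, 1, 2, 3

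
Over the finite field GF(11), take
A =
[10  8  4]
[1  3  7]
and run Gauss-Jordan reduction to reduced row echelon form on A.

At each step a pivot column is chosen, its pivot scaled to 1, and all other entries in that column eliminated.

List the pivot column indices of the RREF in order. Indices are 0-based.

pivot columns: 0

step 1: normalize row 0 (÷10) = (1, 3, 7)
  row 1: subtract 1×row0 = (0, 0, 0)
skip col 1 (zero from row 1)
skip col 2 (zero from row 1)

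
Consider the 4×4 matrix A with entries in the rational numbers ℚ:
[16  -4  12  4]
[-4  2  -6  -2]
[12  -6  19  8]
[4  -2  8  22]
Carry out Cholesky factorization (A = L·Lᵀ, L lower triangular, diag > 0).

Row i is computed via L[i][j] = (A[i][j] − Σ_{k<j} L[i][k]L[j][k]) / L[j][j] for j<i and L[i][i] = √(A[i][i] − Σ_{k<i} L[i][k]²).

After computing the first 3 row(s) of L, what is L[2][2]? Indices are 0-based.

Step 1: L[0][0] = √(16) = 4.
  L[1][0] = (-4) / L[0][0] = -1.
Step 2: L[1][1] = √(1) = 1.
  L[2][0] = (12) / L[0][0] = 3.
  L[2][1] = (-3) / L[1][1] = -3.
Step 3: L[2][2] = √(1) = 1.

L[2][2] = 1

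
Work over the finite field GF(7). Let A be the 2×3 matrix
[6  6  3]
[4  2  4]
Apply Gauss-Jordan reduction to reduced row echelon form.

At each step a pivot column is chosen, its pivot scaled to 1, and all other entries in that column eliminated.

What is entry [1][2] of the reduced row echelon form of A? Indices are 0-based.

pivot(0,0)=6: scale R0 → (1, 1, 4)
  clear (1,0): R1 −= (4)R0 → (0, 5, 2)
pivot(1,1)=5: scale R1 → (0, 1, 6)
  clear (0,1): R0 −= (1)R1 → (1, 0, 5)

M[1][2] = 6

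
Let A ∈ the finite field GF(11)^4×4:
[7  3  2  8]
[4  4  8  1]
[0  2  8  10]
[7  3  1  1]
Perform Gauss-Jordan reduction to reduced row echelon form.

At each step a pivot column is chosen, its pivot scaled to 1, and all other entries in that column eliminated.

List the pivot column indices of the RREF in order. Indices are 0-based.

pivot(0,0)=7: scale R0 → (1, 2, 5, 9)
  clear (1,0): R1 −= (4)R0 → (0, 7, 10, 9)
  clear (3,0): R3 −= (7)R0 → (0, 0, 10, 4)
pivot(1,1)=7: scale R1 → (0, 1, 3, 6)
  clear (0,1): R0 −= (2)R1 → (1, 0, 10, 8)
  clear (2,1): R2 −= (2)R1 → (0, 0, 2, 9)
pivot(2,2)=2: scale R2 → (0, 0, 1, 10)
  clear (0,2): R0 −= (10)R2 → (1, 0, 0, 7)
  clear (1,2): R1 −= (3)R2 → (0, 1, 0, 9)
  clear (3,2): R3 −= (10)R2 → (0, 0, 0, 3)
pivot(3,3)=3: scale R3 → (0, 0, 0, 1)
  clear (0,3): R0 −= (7)R3 → (1, 0, 0, 0)
  clear (1,3): R1 −= (9)R3 → (0, 1, 0, 0)
  clear (2,3): R2 −= (10)R3 → (0, 0, 1, 0)

pivot columns: 0, 1, 2, 3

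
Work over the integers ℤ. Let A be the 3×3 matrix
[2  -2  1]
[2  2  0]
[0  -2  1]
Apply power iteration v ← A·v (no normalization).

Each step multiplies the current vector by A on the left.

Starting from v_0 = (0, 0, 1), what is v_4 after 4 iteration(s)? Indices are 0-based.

v_4 = (-17, 26, -23)

v_0 = (0, 0, 1).
v_1 = A·v_0 = (1, 0, 1).
v_2 = A·v_1 = (3, 2, 1).
v_3 = A·v_2 = (3, 10, -3).
v_4 = A·v_3 = (-17, 26, -23).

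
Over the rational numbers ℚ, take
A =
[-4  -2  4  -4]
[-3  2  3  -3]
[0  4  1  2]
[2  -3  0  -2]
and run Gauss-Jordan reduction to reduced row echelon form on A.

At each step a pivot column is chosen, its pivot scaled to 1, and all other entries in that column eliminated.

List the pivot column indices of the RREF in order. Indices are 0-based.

[1] R0 /= -4  ⇒  (1, 1/2, -1, 1)
     R1 -= -3·R0  ⇒  (0, 7/2, 0, 0)
     R3 -= 2·R0  ⇒  (0, -4, 2, -4)
[2] R1 /= 7/2  ⇒  (0, 1, 0, 0)
     R0 -= 1/2·R1  ⇒  (1, 0, -1, 1)
     R2 -= 4·R1  ⇒  (0, 0, 1, 2)
     R3 -= -4·R1  ⇒  (0, 0, 2, -4)
[3] R2 /= 1  ⇒  (0, 0, 1, 2)
     R0 -= -1·R2  ⇒  (1, 0, 0, 3)
     R3 -= 2·R2  ⇒  (0, 0, 0, -8)
[4] R3 /= -8  ⇒  (0, 0, 0, 1)
     R0 -= 3·R3  ⇒  (1, 0, 0, 0)
     R2 -= 2·R3  ⇒  (0, 0, 1, 0)

pivot columns: 0, 1, 2, 3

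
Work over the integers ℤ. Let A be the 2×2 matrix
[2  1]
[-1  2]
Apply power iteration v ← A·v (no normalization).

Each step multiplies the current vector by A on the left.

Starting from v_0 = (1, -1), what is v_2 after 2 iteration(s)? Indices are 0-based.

v_2 = (-1, -7)

v_0 = (1, -1).
v_1 = A·v_0 = (1, -3).
v_2 = A·v_1 = (-1, -7).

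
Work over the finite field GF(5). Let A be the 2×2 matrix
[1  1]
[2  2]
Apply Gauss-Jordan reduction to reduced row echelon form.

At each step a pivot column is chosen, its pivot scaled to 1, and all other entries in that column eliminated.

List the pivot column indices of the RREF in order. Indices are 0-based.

pivot columns: 0

pivot(0,0)=1: scale R0 → (1, 1)
  clear (1,0): R1 −= (2)R0 → (0, 0)
col 1: no nonzero at/below row 1; advance.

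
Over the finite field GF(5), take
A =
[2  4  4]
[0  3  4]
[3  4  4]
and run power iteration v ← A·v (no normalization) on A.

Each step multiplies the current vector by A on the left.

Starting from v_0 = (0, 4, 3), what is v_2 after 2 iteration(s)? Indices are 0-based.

v_2 = (4, 4, 2)

v_0 = (0, 4, 3).
v_1 = A·v_0 = (3, 4, 3).
v_2 = A·v_1 = (4, 4, 2).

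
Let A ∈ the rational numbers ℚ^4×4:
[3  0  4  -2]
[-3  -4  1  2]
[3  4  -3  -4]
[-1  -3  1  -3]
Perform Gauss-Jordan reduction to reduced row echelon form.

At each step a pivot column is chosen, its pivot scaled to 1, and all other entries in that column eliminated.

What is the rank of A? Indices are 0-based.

rank = 4

step 1: normalize row 0 (÷3) = (1, 0, 4/3, -2/3)
  row 1: subtract -3×row0 = (0, -4, 5, 0)
  row 2: subtract 3×row0 = (0, 4, -7, -2)
  row 3: subtract -1×row0 = (0, -3, 7/3, -11/3)
step 2: normalize row 1 (÷-4) = (0, 1, -5/4, 0)
  row 2: subtract 4×row1 = (0, 0, -2, -2)
  row 3: subtract -3×row1 = (0, 0, -17/12, -11/3)
step 3: normalize row 2 (÷-2) = (0, 0, 1, 1)
  row 0: subtract 4/3×row2 = (1, 0, 0, -2)
  row 1: subtract -5/4×row2 = (0, 1, 0, 5/4)
  row 3: subtract -17/12×row2 = (0, 0, 0, -9/4)
step 4: normalize row 3 (÷-9/4) = (0, 0, 0, 1)
  row 0: subtract -2×row3 = (1, 0, 0, 0)
  row 1: subtract 5/4×row3 = (0, 1, 0, 0)
  row 2: subtract 1×row3 = (0, 0, 1, 0)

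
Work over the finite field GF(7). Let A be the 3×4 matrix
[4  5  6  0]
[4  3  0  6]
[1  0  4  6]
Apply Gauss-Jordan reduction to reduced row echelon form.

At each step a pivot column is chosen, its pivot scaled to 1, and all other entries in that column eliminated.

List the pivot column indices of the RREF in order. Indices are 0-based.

pivot columns: 0, 1, 2

step 1: normalize row 0 (÷4) = (1, 3, 5, 0)
  row 1: subtract 4×row0 = (0, 5, 1, 6)
  row 2: subtract 1×row0 = (0, 4, 6, 6)
step 2: normalize row 1 (÷5) = (0, 1, 3, 4)
  row 0: subtract 3×row1 = (1, 0, 3, 2)
  row 2: subtract 4×row1 = (0, 0, 1, 4)
step 3: normalize row 2 (÷1) = (0, 0, 1, 4)
  row 0: subtract 3×row2 = (1, 0, 0, 4)
  row 1: subtract 3×row2 = (0, 1, 0, 6)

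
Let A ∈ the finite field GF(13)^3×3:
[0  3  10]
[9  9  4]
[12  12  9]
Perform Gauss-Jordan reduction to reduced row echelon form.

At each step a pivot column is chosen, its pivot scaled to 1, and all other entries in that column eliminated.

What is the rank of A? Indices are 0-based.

step 1: exchange rows 0,1
step 1: normalize row 0 (÷9) = (1, 1, 12)
  row 2: subtract 12×row0 = (0, 0, 8)
step 2: normalize row 1 (÷3) = (0, 1, 12)
  row 0: subtract 1×row1 = (1, 0, 0)
step 3: normalize row 2 (÷8) = (0, 0, 1)
  row 1: subtract 12×row2 = (0, 1, 0)

rank = 3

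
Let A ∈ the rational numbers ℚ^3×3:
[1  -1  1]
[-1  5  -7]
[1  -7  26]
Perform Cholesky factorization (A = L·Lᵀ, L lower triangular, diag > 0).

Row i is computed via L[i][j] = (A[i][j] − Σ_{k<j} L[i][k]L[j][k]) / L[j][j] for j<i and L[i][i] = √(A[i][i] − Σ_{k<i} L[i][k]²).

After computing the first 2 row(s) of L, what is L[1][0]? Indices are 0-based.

Step 1: L[0][0] = √(1) = 1.
  L[1][0] = (-1) / L[0][0] = -1.
Step 2: L[1][1] = √(4) = 2.

L[1][0] = -1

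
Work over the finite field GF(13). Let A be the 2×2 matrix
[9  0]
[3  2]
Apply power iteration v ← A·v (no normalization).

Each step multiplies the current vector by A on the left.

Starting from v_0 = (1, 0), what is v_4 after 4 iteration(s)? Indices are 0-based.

v_4 = (9, 10)

v_0 = (1, 0).
v_1 = A·v_0 = (9, 3).
v_2 = A·v_1 = (3, 7).
v_3 = A·v_2 = (1, 10).
v_4 = A·v_3 = (9, 10).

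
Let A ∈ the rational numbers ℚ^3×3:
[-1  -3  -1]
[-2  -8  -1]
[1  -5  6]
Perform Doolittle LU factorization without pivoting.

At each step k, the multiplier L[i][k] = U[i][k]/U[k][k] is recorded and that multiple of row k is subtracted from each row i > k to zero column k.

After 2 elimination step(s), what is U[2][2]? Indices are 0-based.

U[2][2] = 1

k=0: U[0][0]=-1
  eliminate (1,0): mult=2, new row 1: (0, -2, 1); set L[1][0]=2
  eliminate (2,0): mult=-1, new row 2: (0, -8, 5); set L[2][0]=-1
k=1: U[1][1]=-2
  eliminate (2,1): mult=4, new row 2: (0, 0, 1); set L[2][1]=4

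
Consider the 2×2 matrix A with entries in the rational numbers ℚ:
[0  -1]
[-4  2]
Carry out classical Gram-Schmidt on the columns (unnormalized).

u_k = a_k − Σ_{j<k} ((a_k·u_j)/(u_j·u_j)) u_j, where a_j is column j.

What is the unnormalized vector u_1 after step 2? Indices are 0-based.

u_1 = (-1, 0)

Step 1: u_0 = a_0 = (0, -4).
Step 2: u_1 = a_1 − (-1/2)·u_0 = (-1, 0).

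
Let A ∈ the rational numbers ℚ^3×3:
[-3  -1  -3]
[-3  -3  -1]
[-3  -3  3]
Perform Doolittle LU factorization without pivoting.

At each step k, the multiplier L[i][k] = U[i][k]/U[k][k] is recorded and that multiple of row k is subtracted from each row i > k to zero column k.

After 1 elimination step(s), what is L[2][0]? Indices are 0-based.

L[2][0] = 1

[col 0] pivot -3
  R1 -= 1*R0 → (0, -2, 2)  (L[1][0] := 1)
  R2 -= 1*R0 → (0, -2, 6)  (L[2][0] := 1)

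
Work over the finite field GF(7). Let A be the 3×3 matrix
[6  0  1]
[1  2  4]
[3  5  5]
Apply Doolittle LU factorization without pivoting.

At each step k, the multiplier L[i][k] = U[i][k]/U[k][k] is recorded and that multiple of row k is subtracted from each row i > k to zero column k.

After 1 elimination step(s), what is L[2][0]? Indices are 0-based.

k=0: U[0][0]=6
  eliminate (1,0): mult=6, new row 1: (0, 2, 5); set L[1][0]=6
  eliminate (2,0): mult=4, new row 2: (0, 5, 1); set L[2][0]=4

L[2][0] = 4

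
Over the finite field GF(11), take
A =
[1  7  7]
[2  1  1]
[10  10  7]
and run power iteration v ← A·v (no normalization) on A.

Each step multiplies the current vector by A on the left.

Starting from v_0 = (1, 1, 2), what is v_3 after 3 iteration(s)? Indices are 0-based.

v_3 = (10, 4, 10)

v_0 = (1, 1, 2).
v_1 = A·v_0 = (0, 5, 1).
v_2 = A·v_1 = (9, 6, 2).
v_3 = A·v_2 = (10, 4, 10).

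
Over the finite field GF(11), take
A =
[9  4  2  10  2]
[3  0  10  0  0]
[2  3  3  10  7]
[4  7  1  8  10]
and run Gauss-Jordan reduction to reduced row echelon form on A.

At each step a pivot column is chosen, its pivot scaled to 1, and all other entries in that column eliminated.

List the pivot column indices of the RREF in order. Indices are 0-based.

pivot columns: 0, 1, 2, 3

pivot(0,0)=9: scale R0 → (1, 9, 10, 6, 10)
  clear (1,0): R1 −= (3)R0 → (0, 6, 2, 4, 3)
  clear (2,0): R2 −= (2)R0 → (0, 7, 5, 9, 9)
  clear (3,0): R3 −= (4)R0 → (0, 4, 5, 6, 3)
pivot(1,1)=6: scale R1 → (0, 1, 4, 8, 6)
  clear (0,1): R0 −= (9)R1 → (1, 0, 7, 0, 0)
  clear (2,1): R2 −= (7)R1 → (0, 0, 10, 8, 0)
  clear (3,1): R3 −= (4)R1 → (0, 0, 0, 7, 1)
pivot(2,2)=10: scale R2 → (0, 0, 1, 3, 0)
  clear (0,2): R0 −= (7)R2 → (1, 0, 0, 1, 0)
  clear (1,2): R1 −= (4)R2 → (0, 1, 0, 7, 6)
pivot(3,3)=7: scale R3 → (0, 0, 0, 1, 8)
  clear (0,3): R0 −= (1)R3 → (1, 0, 0, 0, 3)
  clear (1,3): R1 −= (7)R3 → (0, 1, 0, 0, 5)
  clear (2,3): R2 −= (3)R3 → (0, 0, 1, 0, 9)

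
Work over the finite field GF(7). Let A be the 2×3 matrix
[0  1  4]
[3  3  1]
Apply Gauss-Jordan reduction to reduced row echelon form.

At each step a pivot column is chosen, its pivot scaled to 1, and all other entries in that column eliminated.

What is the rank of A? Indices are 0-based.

[1] R0 <-> R1
[1] R0 /= 3  ⇒  (1, 1, 5)
[2] R1 /= 1  ⇒  (0, 1, 4)
     R0 -= 1·R1  ⇒  (1, 0, 1)

rank = 2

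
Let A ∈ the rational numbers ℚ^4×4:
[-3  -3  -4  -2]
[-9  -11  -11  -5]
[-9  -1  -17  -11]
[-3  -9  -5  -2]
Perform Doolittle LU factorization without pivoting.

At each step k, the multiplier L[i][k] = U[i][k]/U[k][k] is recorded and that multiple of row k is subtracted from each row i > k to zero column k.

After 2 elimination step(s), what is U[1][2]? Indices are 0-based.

Step 1: pivot at (0,0) is -3.
  row1 ← row1 − (3)·row0  ⇒  L[1][0]=3, U row1=(0, -2, 1, 1)
  row2 ← row2 − (3)·row0  ⇒  L[2][0]=3, U row2=(0, 8, -5, -5)
  row3 ← row3 − (1)·row0  ⇒  L[3][0]=1, U row3=(0, -6, -1, 0)
Step 2: pivot at (1,1) is -2.
  row2 ← row2 − (-4)·row1  ⇒  L[2][1]=-4, U row2=(0, 0, -1, -1)
  row3 ← row3 − (3)·row1  ⇒  L[3][1]=3, U row3=(0, 0, -4, -3)

U[1][2] = 1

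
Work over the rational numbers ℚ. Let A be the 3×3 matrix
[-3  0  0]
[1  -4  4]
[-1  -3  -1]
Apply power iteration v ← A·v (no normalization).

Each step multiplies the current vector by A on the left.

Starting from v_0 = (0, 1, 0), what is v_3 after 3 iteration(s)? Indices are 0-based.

v_3 = (0, 44, -27)

v_0 = (0, 1, 0).
v_1 = A·v_0 = (0, -4, -3).
v_2 = A·v_1 = (0, 4, 15).
v_3 = A·v_2 = (0, 44, -27).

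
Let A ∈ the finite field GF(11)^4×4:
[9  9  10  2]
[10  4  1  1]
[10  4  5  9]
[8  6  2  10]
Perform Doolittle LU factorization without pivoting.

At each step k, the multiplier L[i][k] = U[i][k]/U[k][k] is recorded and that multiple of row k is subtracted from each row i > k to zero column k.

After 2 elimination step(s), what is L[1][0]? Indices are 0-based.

L[1][0] = 6

[col 0] pivot 9
  R1 -= 6*R0 → (0, 5, 7, 0)  (L[1][0] := 6)
  R2 -= 6*R0 → (0, 5, 0, 8)  (L[2][0] := 6)
  R3 -= 7*R0 → (0, 9, 9, 7)  (L[3][0] := 7)
[col 1] pivot 5
  R2 -= 1*R1 → (0, 0, 4, 8)  (L[2][1] := 1)
  R3 -= 4*R1 → (0, 0, 3, 7)  (L[3][1] := 4)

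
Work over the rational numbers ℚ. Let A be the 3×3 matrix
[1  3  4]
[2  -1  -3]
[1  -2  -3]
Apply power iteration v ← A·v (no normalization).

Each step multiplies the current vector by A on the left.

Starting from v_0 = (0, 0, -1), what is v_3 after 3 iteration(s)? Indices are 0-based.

v_3 = (-119, 111, 114)

v_0 = (0, 0, -1).
v_1 = A·v_0 = (-4, 3, 3).
v_2 = A·v_1 = (17, -20, -19).
v_3 = A·v_2 = (-119, 111, 114).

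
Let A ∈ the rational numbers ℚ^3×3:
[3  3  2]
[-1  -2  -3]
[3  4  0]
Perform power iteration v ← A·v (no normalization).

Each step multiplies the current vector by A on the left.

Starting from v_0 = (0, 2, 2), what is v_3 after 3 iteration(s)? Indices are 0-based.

v_0 = (0, 2, 2).
v_1 = A·v_0 = (10, -10, 8).
v_2 = A·v_1 = (16, -14, -10).
v_3 = A·v_2 = (-14, 42, -8).

v_3 = (-14, 42, -8)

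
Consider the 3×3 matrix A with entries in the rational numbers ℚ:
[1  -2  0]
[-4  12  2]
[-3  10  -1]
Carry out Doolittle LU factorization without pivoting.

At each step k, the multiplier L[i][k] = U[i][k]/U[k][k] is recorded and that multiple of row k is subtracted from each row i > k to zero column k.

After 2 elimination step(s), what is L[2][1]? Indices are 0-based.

L[2][1] = 1

k=0: U[0][0]=1
  eliminate (1,0): mult=-4, new row 1: (0, 4, 2); set L[1][0]=-4
  eliminate (2,0): mult=-3, new row 2: (0, 4, -1); set L[2][0]=-3
k=1: U[1][1]=4
  eliminate (2,1): mult=1, new row 2: (0, 0, -3); set L[2][1]=1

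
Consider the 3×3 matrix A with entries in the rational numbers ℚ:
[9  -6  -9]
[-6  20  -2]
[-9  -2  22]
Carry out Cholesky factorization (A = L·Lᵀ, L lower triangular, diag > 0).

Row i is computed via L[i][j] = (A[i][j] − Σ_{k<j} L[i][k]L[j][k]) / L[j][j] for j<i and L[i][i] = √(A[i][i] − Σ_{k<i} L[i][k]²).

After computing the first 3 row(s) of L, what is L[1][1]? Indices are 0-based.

Step 1: L[0][0] = √(9) = 3.
  L[1][0] = (-6) / L[0][0] = -2.
Step 2: L[1][1] = √(16) = 4.
  L[2][0] = (-9) / L[0][0] = -3.
  L[2][1] = (-8) / L[1][1] = -2.
Step 3: L[2][2] = √(9) = 3.

L[1][1] = 4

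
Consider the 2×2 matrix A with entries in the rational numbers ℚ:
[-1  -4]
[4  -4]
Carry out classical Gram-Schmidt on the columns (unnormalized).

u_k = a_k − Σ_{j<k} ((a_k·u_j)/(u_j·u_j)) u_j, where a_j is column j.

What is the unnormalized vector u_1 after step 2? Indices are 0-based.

u_1 = (-80/17, -20/17)

Step 1: u_0 = a_0 = (-1, 4).
Step 2: u_1 = a_1 − (-12/17)·u_0 = (-80/17, -20/17).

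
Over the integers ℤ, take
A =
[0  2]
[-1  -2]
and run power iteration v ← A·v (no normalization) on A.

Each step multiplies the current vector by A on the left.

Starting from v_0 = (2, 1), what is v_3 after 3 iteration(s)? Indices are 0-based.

v_3 = (12, -4)

v_0 = (2, 1).
v_1 = A·v_0 = (2, -4).
v_2 = A·v_1 = (-8, 6).
v_3 = A·v_2 = (12, -4).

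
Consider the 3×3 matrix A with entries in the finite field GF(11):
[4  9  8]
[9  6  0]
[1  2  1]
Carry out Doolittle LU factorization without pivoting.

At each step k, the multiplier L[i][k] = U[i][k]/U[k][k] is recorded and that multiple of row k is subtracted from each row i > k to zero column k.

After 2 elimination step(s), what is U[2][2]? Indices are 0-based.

U[2][2] = 8

Step 1: pivot at (0,0) is 4.
  row1 ← row1 − (5)·row0  ⇒  L[1][0]=5, U row1=(0, 5, 4)
  row2 ← row2 − (3)·row0  ⇒  L[2][0]=3, U row2=(0, 8, 10)
Step 2: pivot at (1,1) is 5.
  row2 ← row2 − (6)·row1  ⇒  L[2][1]=6, U row2=(0, 0, 8)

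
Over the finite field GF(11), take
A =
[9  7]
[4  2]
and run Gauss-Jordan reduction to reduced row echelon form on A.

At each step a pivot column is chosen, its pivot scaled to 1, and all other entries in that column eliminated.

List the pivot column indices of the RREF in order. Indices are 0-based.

pivot(0,0)=9: scale R0 → (1, 2)
  clear (1,0): R1 −= (4)R0 → (0, 5)
pivot(1,1)=5: scale R1 → (0, 1)
  clear (0,1): R0 −= (2)R1 → (1, 0)

pivot columns: 0, 1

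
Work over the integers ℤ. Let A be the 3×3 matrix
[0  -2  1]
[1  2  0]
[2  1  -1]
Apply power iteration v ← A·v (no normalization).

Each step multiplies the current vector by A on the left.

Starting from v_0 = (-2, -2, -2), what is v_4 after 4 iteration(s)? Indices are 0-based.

v_0 = (-2, -2, -2).
v_1 = A·v_0 = (2, -6, -4).
v_2 = A·v_1 = (8, -10, 2).
v_3 = A·v_2 = (22, -12, 4).
v_4 = A·v_3 = (28, -2, 28).

v_4 = (28, -2, 28)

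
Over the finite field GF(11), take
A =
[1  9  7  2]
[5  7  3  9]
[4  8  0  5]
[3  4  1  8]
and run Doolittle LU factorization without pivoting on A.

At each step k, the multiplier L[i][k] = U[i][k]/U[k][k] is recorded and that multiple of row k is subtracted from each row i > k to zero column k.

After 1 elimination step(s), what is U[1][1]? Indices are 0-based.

[col 0] pivot 1
  R1 -= 5*R0 → (0, 6, 1, 10)  (L[1][0] := 5)
  R2 -= 4*R0 → (0, 5, 5, 8)  (L[2][0] := 4)
  R3 -= 3*R0 → (0, 10, 2, 2)  (L[3][0] := 3)

U[1][1] = 6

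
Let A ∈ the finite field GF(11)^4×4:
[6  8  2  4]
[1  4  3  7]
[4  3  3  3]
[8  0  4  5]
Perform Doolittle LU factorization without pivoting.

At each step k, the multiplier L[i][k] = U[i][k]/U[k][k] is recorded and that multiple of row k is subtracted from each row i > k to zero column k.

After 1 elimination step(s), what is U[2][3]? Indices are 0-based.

U[2][3] = 4

[col 0] pivot 6
  R1 -= 2*R0 → (0, 10, 10, 10)  (L[1][0] := 2)
  R2 -= 8*R0 → (0, 5, 9, 4)  (L[2][0] := 8)
  R3 -= 5*R0 → (0, 4, 5, 7)  (L[3][0] := 5)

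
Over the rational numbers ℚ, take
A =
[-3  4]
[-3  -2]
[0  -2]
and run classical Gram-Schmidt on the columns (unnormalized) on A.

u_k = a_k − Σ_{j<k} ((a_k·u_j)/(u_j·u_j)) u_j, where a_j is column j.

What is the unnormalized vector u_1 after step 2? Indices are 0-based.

u_1 = (3, -3, -2)

Step 1: u_0 = a_0 = (-3, -3, 0).
Step 2: u_1 = a_1 − (-1/3)·u_0 = (3, -3, -2).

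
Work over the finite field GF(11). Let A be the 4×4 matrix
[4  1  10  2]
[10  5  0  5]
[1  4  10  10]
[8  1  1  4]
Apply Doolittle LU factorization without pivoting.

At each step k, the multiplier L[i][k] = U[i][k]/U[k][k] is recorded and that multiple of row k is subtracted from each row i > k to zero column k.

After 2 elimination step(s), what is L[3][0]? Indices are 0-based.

k=0: U[0][0]=4
  eliminate (1,0): mult=8, new row 1: (0, 8, 8, 0); set L[1][0]=8
  eliminate (2,0): mult=3, new row 2: (0, 1, 2, 4); set L[2][0]=3
  eliminate (3,0): mult=2, new row 3: (0, 10, 3, 0); set L[3][0]=2
k=1: U[1][1]=8
  eliminate (2,1): mult=7, new row 2: (0, 0, 1, 4); set L[2][1]=7
  eliminate (3,1): mult=4, new row 3: (0, 0, 4, 0); set L[3][1]=4

L[3][0] = 2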